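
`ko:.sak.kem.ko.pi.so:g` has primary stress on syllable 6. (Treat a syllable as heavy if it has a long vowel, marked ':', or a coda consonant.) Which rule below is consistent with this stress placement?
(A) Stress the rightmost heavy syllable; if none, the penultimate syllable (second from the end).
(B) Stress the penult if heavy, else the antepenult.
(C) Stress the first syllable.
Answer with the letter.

Rule A → syllable 6 ✓.
Rule B → syllable 4 (observed: 6).
Rule C → syllable 1 (observed: 6).

A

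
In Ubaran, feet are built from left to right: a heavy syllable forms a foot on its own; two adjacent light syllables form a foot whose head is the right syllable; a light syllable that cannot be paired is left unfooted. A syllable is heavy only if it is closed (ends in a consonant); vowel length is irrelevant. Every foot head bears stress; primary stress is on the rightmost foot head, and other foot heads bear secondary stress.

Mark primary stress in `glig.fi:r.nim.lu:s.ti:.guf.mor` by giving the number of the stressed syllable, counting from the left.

Weights: 1 glig H, 2 fi:r H, 3 nim H, 4 lu:s H, 5 ti: L, 6 guf H, 7 mor H.
Parse left to right (heavy = foot alone; LL = one foot; stranded L unfooted): (ˈglig) (ˈfi:r) (ˈnim) (ˈlu:s) ti: (ˈguf) (ˈmor).
Foot heads: 1, 2, 3, 4, 6, 7.
Primary stress on the rightmost head = syllable 7.
Primary stress: syllable 7 → glig.fi:r.nim.lu:s.ti:.guf.ˈmor.

7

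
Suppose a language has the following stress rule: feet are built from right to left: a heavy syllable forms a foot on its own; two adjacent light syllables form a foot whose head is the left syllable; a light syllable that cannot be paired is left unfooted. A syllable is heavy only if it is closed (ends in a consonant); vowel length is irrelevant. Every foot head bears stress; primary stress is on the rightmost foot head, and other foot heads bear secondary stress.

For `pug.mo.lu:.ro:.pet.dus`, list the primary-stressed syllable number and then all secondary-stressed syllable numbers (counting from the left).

primary 6, secondary 1, 3, 5

Weights: 1 pug H, 2 mo L, 3 lu: L, 4 ro: L, 5 pet H, 6 dus H.
Parse right to left (heavy = foot alone; LL = one foot; stranded L unfooted): (ˈpug) mo (ˈlu:.ro:) (ˈpet) (ˈdus).
Foot heads: 1, 3, 5, 6.
Primary stress on the rightmost head = syllable 6.
Secondary stress on 1, 3, 5: ˌpug.mo.ˌlu:.ro:.ˌpet.ˈdus.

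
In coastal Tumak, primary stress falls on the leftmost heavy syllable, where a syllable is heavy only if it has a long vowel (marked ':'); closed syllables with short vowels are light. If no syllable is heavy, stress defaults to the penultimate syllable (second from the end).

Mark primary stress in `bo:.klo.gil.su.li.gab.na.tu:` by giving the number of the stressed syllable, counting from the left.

Weights: 1 bo: H, 2 klo L, 3 gil L, 4 su L, 5 li L, 6 gab L, 7 na L, 8 tu: H.
Heavy syllables in the domain: 1, 8. The leftmost is syllable 1 (bo:).
Primary stress: syllable 1 → ˈbo:.klo.gil.su.li.gab.na.tu:.

1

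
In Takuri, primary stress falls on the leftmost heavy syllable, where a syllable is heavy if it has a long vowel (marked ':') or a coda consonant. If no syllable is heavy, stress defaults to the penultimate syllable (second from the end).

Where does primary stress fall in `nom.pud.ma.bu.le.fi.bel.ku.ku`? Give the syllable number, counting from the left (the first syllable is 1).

1

Weights: 1 nom H, 2 pud H, 3 ma L, 4 bu L, 5 le L, 6 fi L, 7 bel H, 8 ku L, 9 ku L.
Heavy syllables in the domain: 1, 2, 7. The leftmost is syllable 1 (nom).
Primary stress: syllable 1 → ˈnom.pud.ma.bu.le.fi.bel.ku.ku.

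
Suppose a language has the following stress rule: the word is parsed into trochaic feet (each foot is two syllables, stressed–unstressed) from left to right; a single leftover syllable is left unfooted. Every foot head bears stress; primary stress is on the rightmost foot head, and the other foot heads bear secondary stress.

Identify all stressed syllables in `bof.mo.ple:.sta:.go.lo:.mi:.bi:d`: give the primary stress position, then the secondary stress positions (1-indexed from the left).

primary 7, secondary 1, 3, 5

Parse left to right into trochaic (ˈσσ) feet: (ˈbof.mo) (ˈple:.sta:) (ˈgo.lo:) (ˈmi:.bi:d).
Foot heads (stressed positions): 1, 3, 5, 7.
End Rule Rightmost: primary stress on the rightmost head = syllable 7.
Secondary stress on 1, 3, 5: ˌbof.mo.ˌple:.sta:.ˌgo.lo:.ˈmi:.bi:d.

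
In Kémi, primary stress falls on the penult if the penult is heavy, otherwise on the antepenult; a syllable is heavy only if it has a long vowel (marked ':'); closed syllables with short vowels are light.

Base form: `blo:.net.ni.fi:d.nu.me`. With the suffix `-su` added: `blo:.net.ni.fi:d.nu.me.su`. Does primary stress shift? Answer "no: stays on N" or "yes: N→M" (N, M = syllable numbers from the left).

yes: 4→5

Base `blo:.net.ni.fi:d.nu.me` (6 syllables):
  Weights: 4 fi:d H, 5 nu L, 6 me L.
  The penult (syllable 5, nu) is light, so stress falls on the antepenult (syllable 4, fi:d).
  → primary stress on syllable 4.
Suffixed `blo:.net.ni.fi:d.nu.me.su` (7 syllables):
  Weights: 5 nu L, 6 me L, 7 su L.
  The penult (syllable 6, me) is light, so stress falls on the antepenult (syllable 5, nu).
  → primary stress on syllable 5.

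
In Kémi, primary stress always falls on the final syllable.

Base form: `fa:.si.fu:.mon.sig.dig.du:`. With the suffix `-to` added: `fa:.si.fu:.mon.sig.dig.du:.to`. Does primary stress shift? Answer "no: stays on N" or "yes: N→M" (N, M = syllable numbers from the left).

yes: 7→8

Base `fa:.si.fu:.mon.sig.dig.du:` (7 syllables):
  The word has 7 syllables; the final syllable is syllable 7 (du:).
  → primary stress on syllable 7.
Suffixed `fa:.si.fu:.mon.sig.dig.du:.to` (8 syllables):
  The word has 8 syllables; the final syllable is syllable 8 (to).
  → primary stress on syllable 8.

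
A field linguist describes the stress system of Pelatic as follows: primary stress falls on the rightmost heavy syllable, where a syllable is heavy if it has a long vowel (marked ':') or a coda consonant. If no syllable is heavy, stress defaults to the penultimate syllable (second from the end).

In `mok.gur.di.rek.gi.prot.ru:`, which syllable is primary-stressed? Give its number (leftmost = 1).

Weights: 1 mok H, 2 gur H, 3 di L, 4 rek H, 5 gi L, 6 prot H, 7 ru: H.
Heavy syllables in the domain: 1, 2, 4, 6, 7. The rightmost is syllable 7 (ru:).
Primary stress: syllable 7 → mok.gur.di.rek.gi.prot.ˈru:.

7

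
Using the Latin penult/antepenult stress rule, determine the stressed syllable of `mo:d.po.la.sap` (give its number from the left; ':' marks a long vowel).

2

Classical Latin: stress the penult if heavy (long vowel or closed), else the antepenult.
Weights: 2 po L, 3 la L, 4 sap H.
The penult (syllable 3, la) is light, so stress falls on the antepenult (syllable 2, po).
Stress on syllable 2: mo:d.ˈpo.la.sap.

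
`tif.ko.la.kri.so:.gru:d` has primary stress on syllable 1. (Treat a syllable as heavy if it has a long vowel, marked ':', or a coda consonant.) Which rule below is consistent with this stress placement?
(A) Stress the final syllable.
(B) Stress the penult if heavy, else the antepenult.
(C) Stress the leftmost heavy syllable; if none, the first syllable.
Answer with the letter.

Rule A → syllable 6 (observed: 1).
Rule B → syllable 5 (observed: 1).
Rule C → syllable 1 ✓.

C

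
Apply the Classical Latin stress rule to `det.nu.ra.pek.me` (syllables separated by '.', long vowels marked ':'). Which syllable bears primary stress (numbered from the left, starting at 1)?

4

Classical Latin: stress the penult if heavy (long vowel or closed), else the antepenult.
Weights: 3 ra L, 4 pek H, 5 me L.
The penult (syllable 4, pek) is heavy, so it takes stress.
Stress on syllable 4: det.nu.ra.ˈpek.me.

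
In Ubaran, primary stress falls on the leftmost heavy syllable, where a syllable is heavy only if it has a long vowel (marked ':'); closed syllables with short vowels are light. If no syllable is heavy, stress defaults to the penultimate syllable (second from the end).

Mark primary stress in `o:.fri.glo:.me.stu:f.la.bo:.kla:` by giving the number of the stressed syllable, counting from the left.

1

Weights: 1 o: H, 2 fri L, 3 glo: H, 4 me L, 5 stu:f H, 6 la L, 7 bo: H, 8 kla: H.
Heavy syllables in the domain: 1, 3, 5, 7, 8. The leftmost is syllable 1 (o:).
Primary stress: syllable 1 → ˈo:.fri.glo:.me.stu:f.la.bo:.kla:.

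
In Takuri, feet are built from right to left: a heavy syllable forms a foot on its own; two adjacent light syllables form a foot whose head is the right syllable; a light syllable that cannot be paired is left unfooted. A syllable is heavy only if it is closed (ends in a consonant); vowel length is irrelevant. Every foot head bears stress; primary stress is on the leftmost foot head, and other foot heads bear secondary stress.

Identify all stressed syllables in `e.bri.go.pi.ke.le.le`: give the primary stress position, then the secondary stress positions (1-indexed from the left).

Weights: 1 e L, 2 bri L, 3 go L, 4 pi L, 5 ke L, 6 le L, 7 le L.
Parse right to left (heavy = foot alone; LL = one foot; stranded L unfooted): e (bri.ˈgo) (pi.ˈke) (le.ˈle).
Foot heads: 3, 5, 7.
Primary stress on the leftmost head = syllable 3.
Secondary stress on 5, 7: e.bri.ˈgo.pi.ˌke.le.ˌle.

primary 3, secondary 5, 7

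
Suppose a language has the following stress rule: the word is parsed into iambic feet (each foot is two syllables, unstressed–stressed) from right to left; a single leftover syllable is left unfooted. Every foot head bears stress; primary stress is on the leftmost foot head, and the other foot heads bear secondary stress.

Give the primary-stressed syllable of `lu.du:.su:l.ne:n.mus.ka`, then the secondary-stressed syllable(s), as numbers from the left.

primary 2, secondary 4, 6

Parse right to left into iambic (σˈσ) feet: (lu.ˈdu:) (su:l.ˈne:n) (mus.ˈka).
Foot heads (stressed positions): 2, 4, 6.
End Rule Leftmost: primary stress on the leftmost head = syllable 2.
Secondary stress on 4, 6: lu.ˈdu:.su:l.ˌne:n.mus.ˌka.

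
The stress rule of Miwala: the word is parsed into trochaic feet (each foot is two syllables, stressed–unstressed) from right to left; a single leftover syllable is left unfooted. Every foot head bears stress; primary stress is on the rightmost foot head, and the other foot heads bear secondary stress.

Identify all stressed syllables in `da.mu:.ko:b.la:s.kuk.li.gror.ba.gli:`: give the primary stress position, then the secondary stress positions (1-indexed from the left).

primary 8, secondary 2, 4, 6

Parse right to left into trochaic (ˈσσ) feet: da (ˈmu:.ko:b) (ˈla:s.kuk) (ˈli.gror) (ˈba.gli:). Syllable 1 is left unfooted.
Foot heads (stressed positions): 2, 4, 6, 8.
End Rule Rightmost: primary stress on the rightmost head = syllable 8.
Secondary stress on 2, 4, 6: da.ˌmu:.ko:b.ˌla:s.kuk.ˌli.gror.ˈba.gli:.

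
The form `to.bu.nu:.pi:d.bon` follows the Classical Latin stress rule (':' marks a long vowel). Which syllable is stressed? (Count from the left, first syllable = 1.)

Classical Latin: stress the penult if heavy (long vowel or closed), else the antepenult.
Weights: 3 nu: H, 4 pi:d H, 5 bon H.
The penult (syllable 4, pi:d) is heavy, so it takes stress.
Stress on syllable 4: to.bu.nu:.ˈpi:d.bon.

4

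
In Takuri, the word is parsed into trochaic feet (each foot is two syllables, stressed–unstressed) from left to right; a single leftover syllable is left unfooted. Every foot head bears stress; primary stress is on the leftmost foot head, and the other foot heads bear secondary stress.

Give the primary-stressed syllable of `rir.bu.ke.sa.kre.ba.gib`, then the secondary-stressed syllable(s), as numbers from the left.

Parse left to right into trochaic (ˈσσ) feet: (ˈrir.bu) (ˈke.sa) (ˈkre.ba) gib. Syllable 7 is left unfooted.
Foot heads (stressed positions): 1, 3, 5.
End Rule Leftmost: primary stress on the leftmost head = syllable 1.
Secondary stress on 3, 5: ˈrir.bu.ˌke.sa.ˌkre.ba.gib.

primary 1, secondary 3, 5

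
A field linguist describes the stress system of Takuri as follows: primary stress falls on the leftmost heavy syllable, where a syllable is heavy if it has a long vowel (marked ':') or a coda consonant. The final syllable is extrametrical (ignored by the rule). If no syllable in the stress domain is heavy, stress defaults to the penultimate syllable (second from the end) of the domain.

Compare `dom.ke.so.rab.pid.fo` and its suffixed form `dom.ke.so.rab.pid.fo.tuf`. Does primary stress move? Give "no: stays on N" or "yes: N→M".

no: stays on 1

Base `dom.ke.so.rab.pid.fo` (6 syllables):
  The final syllable (6, fo) is extrametrical; the stress domain is syllables 1–5.
  Weights: 1 dom H, 2 ke L, 3 so L, 4 rab H, 5 pid H.
  Heavy syllables in the domain: 1, 4, 5. The leftmost is syllable 1 (dom).
  → primary stress on syllable 1.
Suffixed `dom.ke.so.rab.pid.fo.tuf` (7 syllables):
  The final syllable (7, tuf) is extrametrical; the stress domain is syllables 1–6.
  Weights: 1 dom H, 2 ke L, 3 so L, 4 rab H, 5 pid H, 6 fo L.
  Heavy syllables in the domain: 1, 4, 5. The leftmost is syllable 1 (dom).
  → primary stress on syllable 1.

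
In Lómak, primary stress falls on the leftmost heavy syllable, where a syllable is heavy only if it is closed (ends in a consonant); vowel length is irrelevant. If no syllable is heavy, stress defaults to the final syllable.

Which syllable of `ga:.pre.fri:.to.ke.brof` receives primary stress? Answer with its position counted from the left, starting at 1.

6

Weights: 1 ga: L, 2 pre L, 3 fri: L, 4 to L, 5 ke L, 6 brof H.
Heavy syllables in the domain: 6. The leftmost is syllable 6 (brof).
Primary stress: syllable 6 → ga:.pre.fri:.to.ke.ˈbrof.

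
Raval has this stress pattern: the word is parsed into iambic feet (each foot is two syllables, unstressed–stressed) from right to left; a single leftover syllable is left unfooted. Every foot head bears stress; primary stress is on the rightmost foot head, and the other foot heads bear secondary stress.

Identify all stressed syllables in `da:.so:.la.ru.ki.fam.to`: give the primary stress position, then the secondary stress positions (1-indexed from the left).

Parse right to left into iambic (σˈσ) feet: da: (so:.ˈla) (ru.ˈki) (fam.ˈto). Syllable 1 is left unfooted.
Foot heads (stressed positions): 3, 5, 7.
End Rule Rightmost: primary stress on the rightmost head = syllable 7.
Secondary stress on 3, 5: da:.so:.ˌla.ru.ˌki.fam.ˈto.

primary 7, secondary 3, 5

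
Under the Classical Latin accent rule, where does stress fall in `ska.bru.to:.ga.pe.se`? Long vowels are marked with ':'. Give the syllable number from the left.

4

Classical Latin: stress the penult if heavy (long vowel or closed), else the antepenult.
Weights: 4 ga L, 5 pe L, 6 se L.
The penult (syllable 5, pe) is light, so stress falls on the antepenult (syllable 4, ga).
Stress on syllable 4: ska.bru.to:.ˈga.pe.se.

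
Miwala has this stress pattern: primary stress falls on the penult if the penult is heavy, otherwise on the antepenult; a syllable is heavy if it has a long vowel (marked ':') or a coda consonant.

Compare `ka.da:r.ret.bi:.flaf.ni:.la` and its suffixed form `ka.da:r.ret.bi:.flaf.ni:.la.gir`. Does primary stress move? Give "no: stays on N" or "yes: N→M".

Base `ka.da:r.ret.bi:.flaf.ni:.la` (7 syllables):
  Weights: 5 flaf H, 6 ni: H, 7 la L.
  The penult (syllable 6, ni:) is heavy, so it takes stress.
  → primary stress on syllable 6.
Suffixed `ka.da:r.ret.bi:.flaf.ni:.la.gir` (8 syllables):
  Weights: 6 ni: H, 7 la L, 8 gir H.
  The penult (syllable 7, la) is light, so stress falls on the antepenult (syllable 6, ni:).
  → primary stress on syllable 6.

no: stays on 6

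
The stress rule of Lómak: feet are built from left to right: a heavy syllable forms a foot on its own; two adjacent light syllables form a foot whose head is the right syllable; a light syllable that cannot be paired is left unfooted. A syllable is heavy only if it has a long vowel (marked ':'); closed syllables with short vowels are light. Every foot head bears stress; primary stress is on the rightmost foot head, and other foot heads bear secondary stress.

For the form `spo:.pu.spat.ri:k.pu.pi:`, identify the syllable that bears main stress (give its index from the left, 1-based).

6

Weights: 1 spo: H, 2 pu L, 3 spat L, 4 ri:k H, 5 pu L, 6 pi: H.
Parse left to right (heavy = foot alone; LL = one foot; stranded L unfooted): (ˈspo:) (pu.ˈspat) (ˈri:k) pu (ˈpi:).
Foot heads: 1, 3, 4, 6.
Primary stress on the rightmost head = syllable 6.
Primary stress: syllable 6 → spo:.pu.spat.ri:k.pu.ˈpi:.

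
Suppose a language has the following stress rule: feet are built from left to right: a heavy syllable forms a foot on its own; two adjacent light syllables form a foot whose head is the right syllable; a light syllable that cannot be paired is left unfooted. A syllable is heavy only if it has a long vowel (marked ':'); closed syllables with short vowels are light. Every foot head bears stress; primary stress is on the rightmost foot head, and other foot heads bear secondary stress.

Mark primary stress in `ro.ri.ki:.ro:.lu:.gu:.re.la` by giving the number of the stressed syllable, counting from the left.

Weights: 1 ro L, 2 ri L, 3 ki: H, 4 ro: H, 5 lu: H, 6 gu: H, 7 re L, 8 la L.
Parse left to right (heavy = foot alone; LL = one foot; stranded L unfooted): (ro.ˈri) (ˈki:) (ˈro:) (ˈlu:) (ˈgu:) (re.ˈla).
Foot heads: 2, 3, 4, 5, 6, 8.
Primary stress on the rightmost head = syllable 8.
Primary stress: syllable 8 → ro.ri.ki:.ro:.lu:.gu:.re.ˈla.

8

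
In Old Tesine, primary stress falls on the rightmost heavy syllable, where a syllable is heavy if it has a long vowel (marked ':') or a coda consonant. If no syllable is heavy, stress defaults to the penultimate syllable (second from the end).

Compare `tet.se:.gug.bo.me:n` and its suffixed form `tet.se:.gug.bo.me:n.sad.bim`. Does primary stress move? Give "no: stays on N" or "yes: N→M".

Base `tet.se:.gug.bo.me:n` (5 syllables):
  Weights: 1 tet H, 2 se: H, 3 gug H, 4 bo L, 5 me:n H.
  Heavy syllables in the domain: 1, 2, 3, 5. The rightmost is syllable 5 (me:n).
  → primary stress on syllable 5.
Suffixed `tet.se:.gug.bo.me:n.sad.bim` (7 syllables):
  Weights: 1 tet H, 2 se: H, 3 gug H, 4 bo L, 5 me:n H, 6 sad H, 7 bim H.
  Heavy syllables in the domain: 1, 2, 3, 5, 6, 7. The rightmost is syllable 7 (bim).
  → primary stress on syllable 7.

yes: 5→7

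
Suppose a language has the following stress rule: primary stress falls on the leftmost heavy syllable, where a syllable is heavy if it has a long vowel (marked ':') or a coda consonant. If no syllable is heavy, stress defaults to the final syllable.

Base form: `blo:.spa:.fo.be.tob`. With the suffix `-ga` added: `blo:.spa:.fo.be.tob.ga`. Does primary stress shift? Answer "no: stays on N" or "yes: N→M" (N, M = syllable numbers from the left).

Base `blo:.spa:.fo.be.tob` (5 syllables):
  Weights: 1 blo: H, 2 spa: H, 3 fo L, 4 be L, 5 tob H.
  Heavy syllables in the domain: 1, 2, 5. The leftmost is syllable 1 (blo:).
  → primary stress on syllable 1.
Suffixed `blo:.spa:.fo.be.tob.ga` (6 syllables):
  Weights: 1 blo: H, 2 spa: H, 3 fo L, 4 be L, 5 tob H, 6 ga L.
  Heavy syllables in the domain: 1, 2, 5. The leftmost is syllable 1 (blo:).
  → primary stress on syllable 1.

no: stays on 1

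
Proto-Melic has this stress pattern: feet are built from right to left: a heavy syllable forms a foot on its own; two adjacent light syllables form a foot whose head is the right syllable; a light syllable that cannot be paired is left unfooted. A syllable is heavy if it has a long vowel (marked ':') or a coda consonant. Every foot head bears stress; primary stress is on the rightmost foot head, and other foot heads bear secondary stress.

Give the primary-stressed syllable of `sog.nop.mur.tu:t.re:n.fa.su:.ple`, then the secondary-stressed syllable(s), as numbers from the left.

primary 7, secondary 1, 2, 3, 4, 5

Weights: 1 sog H, 2 nop H, 3 mur H, 4 tu:t H, 5 re:n H, 6 fa L, 7 su: H, 8 ple L.
Parse right to left (heavy = foot alone; LL = one foot; stranded L unfooted): (ˈsog) (ˈnop) (ˈmur) (ˈtu:t) (ˈre:n) fa (ˈsu:) ple.
Foot heads: 1, 2, 3, 4, 5, 7.
Primary stress on the rightmost head = syllable 7.
Secondary stress on 1, 2, 3, 4, 5: ˌsog.ˌnop.ˌmur.ˌtu:t.ˌre:n.fa.ˈsu:.ple.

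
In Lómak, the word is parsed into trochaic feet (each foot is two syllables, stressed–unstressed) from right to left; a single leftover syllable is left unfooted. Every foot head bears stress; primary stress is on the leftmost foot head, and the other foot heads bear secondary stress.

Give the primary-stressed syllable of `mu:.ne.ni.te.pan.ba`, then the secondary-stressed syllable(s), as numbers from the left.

primary 1, secondary 3, 5

Parse right to left into trochaic (ˈσσ) feet: (ˈmu:.ne) (ˈni.te) (ˈpan.ba).
Foot heads (stressed positions): 1, 3, 5.
End Rule Leftmost: primary stress on the leftmost head = syllable 1.
Secondary stress on 3, 5: ˈmu:.ne.ˌni.te.ˌpan.ba.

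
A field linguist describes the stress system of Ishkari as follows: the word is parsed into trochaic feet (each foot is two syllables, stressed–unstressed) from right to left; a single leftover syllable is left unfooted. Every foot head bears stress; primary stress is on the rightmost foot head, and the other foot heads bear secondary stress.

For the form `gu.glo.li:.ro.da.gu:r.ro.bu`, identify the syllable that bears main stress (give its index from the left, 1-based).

7

Parse right to left into trochaic (ˈσσ) feet: (ˈgu.glo) (ˈli:.ro) (ˈda.gu:r) (ˈro.bu).
Foot heads (stressed positions): 1, 3, 5, 7.
End Rule Rightmost: primary stress on the rightmost head = syllable 7.
Primary stress: syllable 7 → gu.glo.li:.ro.da.gu:r.ˈro.bu.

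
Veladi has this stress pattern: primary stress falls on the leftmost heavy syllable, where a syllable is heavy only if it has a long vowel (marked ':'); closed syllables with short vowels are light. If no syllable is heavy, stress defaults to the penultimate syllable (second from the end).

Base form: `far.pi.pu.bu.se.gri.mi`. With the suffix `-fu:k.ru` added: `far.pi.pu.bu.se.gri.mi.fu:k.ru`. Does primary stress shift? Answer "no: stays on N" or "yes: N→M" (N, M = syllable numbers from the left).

yes: 6→8

Base `far.pi.pu.bu.se.gri.mi` (7 syllables):
  Weights: 1 far L, 2 pi L, 3 pu L, 4 bu L, 5 se L, 6 gri L, 7 mi L.
  No heavy syllable in the domain; default to the penultimate syllable (second from the end) = syllable 6.
  → primary stress on syllable 6.
Suffixed `far.pi.pu.bu.se.gri.mi.fu:k.ru` (9 syllables):
  Weights: 1 far L, 2 pi L, 3 pu L, 4 bu L, 5 se L, 6 gri L, 7 mi L, 8 fu:k H, 9 ru L.
  Heavy syllables in the domain: 8. The leftmost is syllable 8 (fu:k).
  → primary stress on syllable 8.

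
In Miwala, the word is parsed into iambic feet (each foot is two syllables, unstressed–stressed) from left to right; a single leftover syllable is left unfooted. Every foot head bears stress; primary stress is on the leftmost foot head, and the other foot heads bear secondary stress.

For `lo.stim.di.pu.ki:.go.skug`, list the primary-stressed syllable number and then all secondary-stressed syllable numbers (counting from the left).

Parse left to right into iambic (σˈσ) feet: (lo.ˈstim) (di.ˈpu) (ki:.ˈgo) skug. Syllable 7 is left unfooted.
Foot heads (stressed positions): 2, 4, 6.
End Rule Leftmost: primary stress on the leftmost head = syllable 2.
Secondary stress on 4, 6: lo.ˈstim.di.ˌpu.ki:.ˌgo.skug.

primary 2, secondary 4, 6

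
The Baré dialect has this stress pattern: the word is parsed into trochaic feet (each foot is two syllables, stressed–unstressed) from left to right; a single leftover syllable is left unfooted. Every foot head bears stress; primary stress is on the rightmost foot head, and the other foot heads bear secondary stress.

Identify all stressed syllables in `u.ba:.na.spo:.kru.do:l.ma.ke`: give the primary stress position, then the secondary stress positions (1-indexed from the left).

Parse left to right into trochaic (ˈσσ) feet: (ˈu.ba:) (ˈna.spo:) (ˈkru.do:l) (ˈma.ke).
Foot heads (stressed positions): 1, 3, 5, 7.
End Rule Rightmost: primary stress on the rightmost head = syllable 7.
Secondary stress on 1, 3, 5: ˌu.ba:.ˌna.spo:.ˌkru.do:l.ˈma.ke.

primary 7, secondary 1, 3, 5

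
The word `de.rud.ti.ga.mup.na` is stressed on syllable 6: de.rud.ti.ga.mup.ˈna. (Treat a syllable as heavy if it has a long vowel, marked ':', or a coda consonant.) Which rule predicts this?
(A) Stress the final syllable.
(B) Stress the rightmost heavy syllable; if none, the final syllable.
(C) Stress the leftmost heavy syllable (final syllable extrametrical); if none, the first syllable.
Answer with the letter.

Rule A → syllable 6 ✓.
Rule B → syllable 5 (observed: 6).
Rule C → syllable 2 (observed: 6).

A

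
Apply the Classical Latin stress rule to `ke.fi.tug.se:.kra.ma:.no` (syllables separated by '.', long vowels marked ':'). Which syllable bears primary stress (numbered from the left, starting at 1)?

6

Classical Latin: stress the penult if heavy (long vowel or closed), else the antepenult.
Weights: 5 kra L, 6 ma: H, 7 no L.
The penult (syllable 6, ma:) is heavy, so it takes stress.
Stress on syllable 6: ke.fi.tug.se:.kra.ˈma:.no.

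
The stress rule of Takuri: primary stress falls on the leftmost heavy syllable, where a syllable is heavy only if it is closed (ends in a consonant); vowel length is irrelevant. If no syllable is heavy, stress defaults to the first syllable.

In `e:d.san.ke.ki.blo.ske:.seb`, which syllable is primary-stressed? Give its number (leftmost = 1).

1

Weights: 1 e:d H, 2 san H, 3 ke L, 4 ki L, 5 blo L, 6 ske: L, 7 seb H.
Heavy syllables in the domain: 1, 2, 7. The leftmost is syllable 1 (e:d).
Primary stress: syllable 1 → ˈe:d.san.ke.ki.blo.ske:.seb.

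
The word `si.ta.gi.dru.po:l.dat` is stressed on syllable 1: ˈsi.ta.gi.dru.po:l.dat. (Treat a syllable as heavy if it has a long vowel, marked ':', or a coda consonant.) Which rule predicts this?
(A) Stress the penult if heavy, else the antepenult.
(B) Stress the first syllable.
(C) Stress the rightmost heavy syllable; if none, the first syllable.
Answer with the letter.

Rule A → syllable 5 (observed: 1).
Rule B → syllable 1 ✓.
Rule C → syllable 6 (observed: 1).

B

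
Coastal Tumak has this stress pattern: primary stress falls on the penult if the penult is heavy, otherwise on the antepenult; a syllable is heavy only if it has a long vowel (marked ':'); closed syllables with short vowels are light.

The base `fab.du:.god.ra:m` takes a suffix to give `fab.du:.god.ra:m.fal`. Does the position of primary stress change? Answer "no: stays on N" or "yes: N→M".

Base `fab.du:.god.ra:m` (4 syllables):
  Weights: 2 du: H, 3 god L, 4 ra:m H.
  The penult (syllable 3, god) is light, so stress falls on the antepenult (syllable 2, du:).
  → primary stress on syllable 2.
Suffixed `fab.du:.god.ra:m.fal` (5 syllables):
  Weights: 3 god L, 4 ra:m H, 5 fal L.
  The penult (syllable 4, ra:m) is heavy, so it takes stress.
  → primary stress on syllable 4.

yes: 2→4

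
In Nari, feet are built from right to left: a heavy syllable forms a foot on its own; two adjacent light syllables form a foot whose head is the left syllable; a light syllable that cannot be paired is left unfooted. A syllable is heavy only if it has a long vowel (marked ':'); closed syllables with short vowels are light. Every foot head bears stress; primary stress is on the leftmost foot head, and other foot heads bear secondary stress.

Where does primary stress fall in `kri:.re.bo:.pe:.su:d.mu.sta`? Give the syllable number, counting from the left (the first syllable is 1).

1

Weights: 1 kri: H, 2 re L, 3 bo: H, 4 pe: H, 5 su:d H, 6 mu L, 7 sta L.
Parse right to left (heavy = foot alone; LL = one foot; stranded L unfooted): (ˈkri:) re (ˈbo:) (ˈpe:) (ˈsu:d) (ˈmu.sta).
Foot heads: 1, 3, 4, 5, 6.
Primary stress on the leftmost head = syllable 1.
Primary stress: syllable 1 → ˈkri:.re.bo:.pe:.su:d.mu.sta.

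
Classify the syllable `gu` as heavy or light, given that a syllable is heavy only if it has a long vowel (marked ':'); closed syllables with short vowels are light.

light

`gu`: short vowel, open (no coda). Short vowel → light.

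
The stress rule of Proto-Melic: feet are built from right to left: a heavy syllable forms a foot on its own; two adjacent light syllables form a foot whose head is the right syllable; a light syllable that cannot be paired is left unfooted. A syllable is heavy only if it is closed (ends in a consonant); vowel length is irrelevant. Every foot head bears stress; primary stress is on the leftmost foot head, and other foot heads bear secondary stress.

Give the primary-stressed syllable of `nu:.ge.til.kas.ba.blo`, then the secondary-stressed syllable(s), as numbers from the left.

Weights: 1 nu: L, 2 ge L, 3 til H, 4 kas H, 5 ba L, 6 blo L.
Parse right to left (heavy = foot alone; LL = one foot; stranded L unfooted): (nu:.ˈge) (ˈtil) (ˈkas) (ba.ˈblo).
Foot heads: 2, 3, 4, 6.
Primary stress on the leftmost head = syllable 2.
Secondary stress on 3, 4, 6: nu:.ˈge.ˌtil.ˌkas.ba.ˌblo.

primary 2, secondary 3, 4, 6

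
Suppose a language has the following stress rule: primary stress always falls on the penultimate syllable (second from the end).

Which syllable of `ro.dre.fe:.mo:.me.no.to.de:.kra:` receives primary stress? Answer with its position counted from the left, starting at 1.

8

The word has 9 syllables; the penultimate syllable (second from the end) is syllable 8 (de:).
Primary stress: syllable 8 → ro.dre.fe:.mo:.me.no.to.ˈde:.kra:.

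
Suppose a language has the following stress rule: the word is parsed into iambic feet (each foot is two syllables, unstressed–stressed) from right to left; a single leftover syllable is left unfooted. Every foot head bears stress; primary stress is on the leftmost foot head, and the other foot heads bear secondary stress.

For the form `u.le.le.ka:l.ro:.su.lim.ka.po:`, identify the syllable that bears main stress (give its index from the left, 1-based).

3

Parse right to left into iambic (σˈσ) feet: u (le.ˈle) (ka:l.ˈro:) (su.ˈlim) (ka.ˈpo:). Syllable 1 is left unfooted.
Foot heads (stressed positions): 3, 5, 7, 9.
End Rule Leftmost: primary stress on the leftmost head = syllable 3.
Primary stress: syllable 3 → u.le.ˈle.ka:l.ro:.su.lim.ka.po:.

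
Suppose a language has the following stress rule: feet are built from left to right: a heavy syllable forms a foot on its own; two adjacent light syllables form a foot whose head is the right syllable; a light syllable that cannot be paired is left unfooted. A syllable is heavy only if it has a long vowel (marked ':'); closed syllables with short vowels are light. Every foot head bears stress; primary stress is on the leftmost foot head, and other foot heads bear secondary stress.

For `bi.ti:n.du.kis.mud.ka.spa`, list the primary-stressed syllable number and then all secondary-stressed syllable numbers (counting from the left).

Weights: 1 bi L, 2 ti:n H, 3 du L, 4 kis L, 5 mud L, 6 ka L, 7 spa L.
Parse left to right (heavy = foot alone; LL = one foot; stranded L unfooted): bi (ˈti:n) (du.ˈkis) (mud.ˈka) spa.
Foot heads: 2, 4, 6.
Primary stress on the leftmost head = syllable 2.
Secondary stress on 4, 6: bi.ˈti:n.du.ˌkis.mud.ˌka.spa.

primary 2, secondary 4, 6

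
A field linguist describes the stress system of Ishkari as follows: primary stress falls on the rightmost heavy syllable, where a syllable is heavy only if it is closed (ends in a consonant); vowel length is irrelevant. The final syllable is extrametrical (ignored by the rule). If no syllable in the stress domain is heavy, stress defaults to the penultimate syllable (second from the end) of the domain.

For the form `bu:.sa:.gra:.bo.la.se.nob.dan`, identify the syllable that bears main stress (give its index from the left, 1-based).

7

The final syllable (8, dan) is extrametrical; the stress domain is syllables 1–7.
Weights: 1 bu: L, 2 sa: L, 3 gra: L, 4 bo L, 5 la L, 6 se L, 7 nob H.
Heavy syllables in the domain: 7. The rightmost is syllable 7 (nob).
Primary stress: syllable 7 → bu:.sa:.gra:.bo.la.se.ˈnob.dan.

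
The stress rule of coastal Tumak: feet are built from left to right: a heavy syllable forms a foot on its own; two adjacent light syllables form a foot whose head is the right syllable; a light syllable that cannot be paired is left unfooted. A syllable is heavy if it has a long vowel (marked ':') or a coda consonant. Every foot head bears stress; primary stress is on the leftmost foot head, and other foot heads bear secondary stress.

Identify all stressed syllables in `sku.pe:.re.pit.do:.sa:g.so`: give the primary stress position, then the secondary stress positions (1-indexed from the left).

primary 2, secondary 4, 5, 6

Weights: 1 sku L, 2 pe: H, 3 re L, 4 pit H, 5 do: H, 6 sa:g H, 7 so L.
Parse left to right (heavy = foot alone; LL = one foot; stranded L unfooted): sku (ˈpe:) re (ˈpit) (ˈdo:) (ˈsa:g) so.
Foot heads: 2, 4, 5, 6.
Primary stress on the leftmost head = syllable 2.
Secondary stress on 4, 5, 6: sku.ˈpe:.re.ˌpit.ˌdo:.ˌsa:g.so.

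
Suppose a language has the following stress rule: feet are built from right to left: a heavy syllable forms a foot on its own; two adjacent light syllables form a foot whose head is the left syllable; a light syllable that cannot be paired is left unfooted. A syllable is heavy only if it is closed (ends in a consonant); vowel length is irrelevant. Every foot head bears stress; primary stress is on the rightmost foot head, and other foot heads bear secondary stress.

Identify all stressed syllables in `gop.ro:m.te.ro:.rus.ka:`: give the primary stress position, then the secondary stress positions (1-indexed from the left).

Weights: 1 gop H, 2 ro:m H, 3 te L, 4 ro: L, 5 rus H, 6 ka: L.
Parse right to left (heavy = foot alone; LL = one foot; stranded L unfooted): (ˈgop) (ˈro:m) (ˈte.ro:) (ˈrus) ka:.
Foot heads: 1, 2, 3, 5.
Primary stress on the rightmost head = syllable 5.
Secondary stress on 1, 2, 3: ˌgop.ˌro:m.ˌte.ro:.ˈrus.ka:.

primary 5, secondary 1, 2, 3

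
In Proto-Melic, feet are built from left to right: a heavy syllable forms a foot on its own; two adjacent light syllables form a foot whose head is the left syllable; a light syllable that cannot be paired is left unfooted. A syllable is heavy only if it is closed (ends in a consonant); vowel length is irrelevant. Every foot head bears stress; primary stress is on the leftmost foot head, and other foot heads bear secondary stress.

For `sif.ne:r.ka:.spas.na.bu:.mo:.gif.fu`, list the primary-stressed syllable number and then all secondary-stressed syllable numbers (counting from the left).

Weights: 1 sif H, 2 ne:r H, 3 ka: L, 4 spas H, 5 na L, 6 bu: L, 7 mo: L, 8 gif H, 9 fu L.
Parse left to right (heavy = foot alone; LL = one foot; stranded L unfooted): (ˈsif) (ˈne:r) ka: (ˈspas) (ˈna.bu:) mo: (ˈgif) fu.
Foot heads: 1, 2, 4, 5, 8.
Primary stress on the leftmost head = syllable 1.
Secondary stress on 2, 4, 5, 8: ˈsif.ˌne:r.ka:.ˌspas.ˌna.bu:.mo:.ˌgif.fu.

primary 1, secondary 2, 4, 5, 8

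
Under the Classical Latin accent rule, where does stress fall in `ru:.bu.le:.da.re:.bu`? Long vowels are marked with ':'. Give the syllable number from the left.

Classical Latin: stress the penult if heavy (long vowel or closed), else the antepenult.
Weights: 4 da L, 5 re: H, 6 bu L.
The penult (syllable 5, re:) is heavy, so it takes stress.
Stress on syllable 5: ru:.bu.le:.da.ˈre:.bu.

5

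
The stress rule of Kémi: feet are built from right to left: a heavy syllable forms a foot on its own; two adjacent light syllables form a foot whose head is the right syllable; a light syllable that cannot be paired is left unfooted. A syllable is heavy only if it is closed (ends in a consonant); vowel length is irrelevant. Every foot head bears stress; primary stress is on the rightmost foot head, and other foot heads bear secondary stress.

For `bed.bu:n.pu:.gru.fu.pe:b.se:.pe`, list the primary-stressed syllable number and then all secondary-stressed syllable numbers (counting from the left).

Weights: 1 bed H, 2 bu:n H, 3 pu: L, 4 gru L, 5 fu L, 6 pe:b H, 7 se: L, 8 pe L.
Parse right to left (heavy = foot alone; LL = one foot; stranded L unfooted): (ˈbed) (ˈbu:n) pu: (gru.ˈfu) (ˈpe:b) (se:.ˈpe).
Foot heads: 1, 2, 5, 6, 8.
Primary stress on the rightmost head = syllable 8.
Secondary stress on 1, 2, 5, 6: ˌbed.ˌbu:n.pu:.gru.ˌfu.ˌpe:b.se:.ˈpe.

primary 8, secondary 1, 2, 5, 6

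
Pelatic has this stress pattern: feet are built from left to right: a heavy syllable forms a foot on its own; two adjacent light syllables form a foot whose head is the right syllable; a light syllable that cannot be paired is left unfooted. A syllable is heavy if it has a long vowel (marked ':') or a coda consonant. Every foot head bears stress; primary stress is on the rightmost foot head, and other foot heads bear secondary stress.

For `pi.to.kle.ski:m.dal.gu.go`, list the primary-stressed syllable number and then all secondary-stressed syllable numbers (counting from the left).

primary 7, secondary 2, 4, 5

Weights: 1 pi L, 2 to L, 3 kle L, 4 ski:m H, 5 dal H, 6 gu L, 7 go L.
Parse left to right (heavy = foot alone; LL = one foot; stranded L unfooted): (pi.ˈto) kle (ˈski:m) (ˈdal) (gu.ˈgo).
Foot heads: 2, 4, 5, 7.
Primary stress on the rightmost head = syllable 7.
Secondary stress on 2, 4, 5: pi.ˌto.kle.ˌski:m.ˌdal.gu.ˈgo.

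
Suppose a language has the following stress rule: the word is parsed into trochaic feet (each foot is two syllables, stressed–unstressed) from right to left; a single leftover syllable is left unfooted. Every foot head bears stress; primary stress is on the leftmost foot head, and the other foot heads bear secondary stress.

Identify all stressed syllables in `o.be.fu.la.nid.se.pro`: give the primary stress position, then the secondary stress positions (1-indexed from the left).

primary 2, secondary 4, 6

Parse right to left into trochaic (ˈσσ) feet: o (ˈbe.fu) (ˈla.nid) (ˈse.pro). Syllable 1 is left unfooted.
Foot heads (stressed positions): 2, 4, 6.
End Rule Leftmost: primary stress on the leftmost head = syllable 2.
Secondary stress on 4, 6: o.ˈbe.fu.ˌla.nid.ˌse.pro.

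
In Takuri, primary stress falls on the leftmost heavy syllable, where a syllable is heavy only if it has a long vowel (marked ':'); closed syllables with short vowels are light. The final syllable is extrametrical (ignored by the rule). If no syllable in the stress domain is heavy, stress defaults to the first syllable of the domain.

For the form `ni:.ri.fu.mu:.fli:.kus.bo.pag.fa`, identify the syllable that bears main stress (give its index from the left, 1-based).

1

The final syllable (9, fa) is extrametrical; the stress domain is syllables 1–8.
Weights: 1 ni: H, 2 ri L, 3 fu L, 4 mu: H, 5 fli: H, 6 kus L, 7 bo L, 8 pag L.
Heavy syllables in the domain: 1, 4, 5. The leftmost is syllable 1 (ni:).
Primary stress: syllable 1 → ˈni:.ri.fu.mu:.fli:.kus.bo.pag.fa.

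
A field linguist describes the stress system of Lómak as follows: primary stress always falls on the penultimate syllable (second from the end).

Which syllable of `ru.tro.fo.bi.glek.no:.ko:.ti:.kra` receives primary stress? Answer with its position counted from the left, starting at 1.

8

The word has 9 syllables; the penultimate syllable (second from the end) is syllable 8 (ti:).
Primary stress: syllable 8 → ru.tro.fo.bi.glek.no:.ko:.ˈti:.kra.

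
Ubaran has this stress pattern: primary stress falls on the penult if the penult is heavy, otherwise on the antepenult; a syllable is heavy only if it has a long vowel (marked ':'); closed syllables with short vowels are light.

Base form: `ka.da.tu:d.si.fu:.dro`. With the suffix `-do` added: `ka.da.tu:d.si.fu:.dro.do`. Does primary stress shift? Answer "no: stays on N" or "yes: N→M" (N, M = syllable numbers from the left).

no: stays on 5

Base `ka.da.tu:d.si.fu:.dro` (6 syllables):
  Weights: 4 si L, 5 fu: H, 6 dro L.
  The penult (syllable 5, fu:) is heavy, so it takes stress.
  → primary stress on syllable 5.
Suffixed `ka.da.tu:d.si.fu:.dro.do` (7 syllables):
  Weights: 5 fu: H, 6 dro L, 7 do L.
  The penult (syllable 6, dro) is light, so stress falls on the antepenult (syllable 5, fu:).
  → primary stress on syllable 5.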